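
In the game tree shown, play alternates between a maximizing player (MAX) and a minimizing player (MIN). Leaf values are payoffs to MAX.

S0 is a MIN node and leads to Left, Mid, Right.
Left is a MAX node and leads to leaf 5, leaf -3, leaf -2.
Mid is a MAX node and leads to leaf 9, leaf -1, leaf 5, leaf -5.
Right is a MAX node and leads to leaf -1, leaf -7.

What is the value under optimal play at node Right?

-1

Right (MAX): max(-1, -7) = -1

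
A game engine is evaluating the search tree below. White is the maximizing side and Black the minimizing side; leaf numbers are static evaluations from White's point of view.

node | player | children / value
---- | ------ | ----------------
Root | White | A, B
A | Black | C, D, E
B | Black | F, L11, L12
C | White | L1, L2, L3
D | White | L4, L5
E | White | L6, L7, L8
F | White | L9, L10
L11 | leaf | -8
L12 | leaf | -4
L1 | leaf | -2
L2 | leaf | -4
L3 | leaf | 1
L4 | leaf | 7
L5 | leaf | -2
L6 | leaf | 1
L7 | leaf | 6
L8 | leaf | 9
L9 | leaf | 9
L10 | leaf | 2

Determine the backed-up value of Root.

C (White): max(-2, -4, 1) = 1
D (White): max(7, -2) = 7
E (White): max(1, 6, 9) = 9
A (Black): min(1, 7, 9) = 1
F (White): max(9, 2) = 9
B (Black): min(9, -8, -4) = -8
Root (White): max(1, -8) = 1

1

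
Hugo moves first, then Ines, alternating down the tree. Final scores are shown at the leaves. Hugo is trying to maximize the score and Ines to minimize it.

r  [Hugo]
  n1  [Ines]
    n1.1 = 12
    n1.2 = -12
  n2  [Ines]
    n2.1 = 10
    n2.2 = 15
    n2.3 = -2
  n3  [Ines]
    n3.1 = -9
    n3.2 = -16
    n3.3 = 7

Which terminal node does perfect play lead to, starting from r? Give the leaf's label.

n1 (Ines): min(12, -12) = -12
n2 (Ines): min(10, 15, -2) = -2
n3 (Ines): min(-9, -16, 7) = -16
r (Hugo): max(-12, -2, -16) = -2
At r, Hugo picks n2 (highest: -2).
At n2, Ines picks n2.3 (lowest: -2).
Terminal value -2.

n2.3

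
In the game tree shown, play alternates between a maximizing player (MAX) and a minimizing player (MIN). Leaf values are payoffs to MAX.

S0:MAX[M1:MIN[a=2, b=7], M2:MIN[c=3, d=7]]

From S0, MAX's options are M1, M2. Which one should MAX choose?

M1 (MIN): min(2, 7) = 2
M2 (MIN): min(3, 7) = 3
S0 (MAX): max(2, 3) = 3
MAX at S0 wants the highest of {M1=2, M2=3}, so chooses M2.

M2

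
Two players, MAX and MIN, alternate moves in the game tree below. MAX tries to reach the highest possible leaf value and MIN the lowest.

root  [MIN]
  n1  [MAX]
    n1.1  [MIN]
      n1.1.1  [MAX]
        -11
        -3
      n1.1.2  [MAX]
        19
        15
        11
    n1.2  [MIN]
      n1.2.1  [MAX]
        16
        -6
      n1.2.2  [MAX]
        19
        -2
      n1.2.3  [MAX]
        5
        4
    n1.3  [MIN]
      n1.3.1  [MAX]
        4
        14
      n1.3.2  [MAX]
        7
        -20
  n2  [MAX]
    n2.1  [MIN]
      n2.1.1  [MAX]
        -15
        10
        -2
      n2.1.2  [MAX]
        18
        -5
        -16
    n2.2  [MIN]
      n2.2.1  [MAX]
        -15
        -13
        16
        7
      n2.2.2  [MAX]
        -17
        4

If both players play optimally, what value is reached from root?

7

n1.1.1 (MAX): max(-11, -3) = -3
n1.1.2 (MAX): max(19, 15, 11) = 19
n1.1 (MIN): min(-3, 19) = -3
n1.2.1 (MAX): max(16, -6) = 16
n1.2.2 (MAX): max(19, -2) = 19
n1.2.3 (MAX): max(5, 4) = 5
n1.2 (MIN): min(16, 19, 5) = 5
n1.3.1 (MAX): max(4, 14) = 14
n1.3.2 (MAX): max(7, -20) = 7
n1.3 (MIN): min(14, 7) = 7
n1 (MAX): max(-3, 5, 7) = 7
n2.1.1 (MAX): max(-15, 10, -2) = 10
n2.1.2 (MAX): max(18, -5, -16) = 18
n2.1 (MIN): min(10, 18) = 10
n2.2.1 (MAX): max(-15, -13, 16, 7) = 16
n2.2.2 (MAX): max(-17, 4) = 4
n2.2 (MIN): min(16, 4) = 4
n2 (MAX): max(10, 4) = 10
root (MIN): min(7, 10) = 7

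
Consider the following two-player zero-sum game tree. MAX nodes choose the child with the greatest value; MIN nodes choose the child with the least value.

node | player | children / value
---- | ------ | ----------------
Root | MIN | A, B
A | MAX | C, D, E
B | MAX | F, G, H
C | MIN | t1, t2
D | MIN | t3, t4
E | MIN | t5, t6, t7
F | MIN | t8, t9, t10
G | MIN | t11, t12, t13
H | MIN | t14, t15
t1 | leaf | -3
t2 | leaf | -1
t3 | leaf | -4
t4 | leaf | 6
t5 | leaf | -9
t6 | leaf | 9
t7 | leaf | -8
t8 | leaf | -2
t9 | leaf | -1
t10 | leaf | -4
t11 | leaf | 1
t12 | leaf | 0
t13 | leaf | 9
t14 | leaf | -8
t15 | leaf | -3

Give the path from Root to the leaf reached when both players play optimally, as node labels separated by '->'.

C (MIN): min(-3, -1) = -3
D (MIN): min(-4, 6) = -4
E (MIN): min(-9, 9, -8) = -9
A (MAX): max(-3, -4, -9) = -3
F (MIN): min(-2, -1, -4) = -4
G (MIN): min(1, 0, 9) = 0
H (MIN): min(-8, -3) = -8
B (MAX): max(-4, 0, -8) = 0
Root (MIN): min(-3, 0) = -3
At Root, MIN picks A (lowest: -3).
At A, MAX picks C (highest: -3).
At C, MIN picks t1 (lowest: -3).
Terminal value -3.

Root -> A -> C -> t1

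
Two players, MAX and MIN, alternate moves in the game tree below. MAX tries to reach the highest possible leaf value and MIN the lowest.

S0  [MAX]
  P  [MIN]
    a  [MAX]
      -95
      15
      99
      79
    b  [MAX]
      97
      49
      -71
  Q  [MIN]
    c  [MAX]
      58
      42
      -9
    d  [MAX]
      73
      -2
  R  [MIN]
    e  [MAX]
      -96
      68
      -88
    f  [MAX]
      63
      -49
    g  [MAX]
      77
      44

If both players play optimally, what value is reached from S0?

97

a (MAX): max(-95, 15, 99, 79) = 99
b (MAX): max(97, 49, -71) = 97
P (MIN): min(99, 97) = 97
c (MAX): max(58, 42, -9) = 58
d (MAX): max(73, -2) = 73
Q (MIN): min(58, 73) = 58
e (MAX): max(-96, 68, -88) = 68
f (MAX): max(63, -49) = 63
g (MAX): max(77, 44) = 77
R (MIN): min(68, 63, 77) = 63
S0 (MAX): max(97, 58, 63) = 97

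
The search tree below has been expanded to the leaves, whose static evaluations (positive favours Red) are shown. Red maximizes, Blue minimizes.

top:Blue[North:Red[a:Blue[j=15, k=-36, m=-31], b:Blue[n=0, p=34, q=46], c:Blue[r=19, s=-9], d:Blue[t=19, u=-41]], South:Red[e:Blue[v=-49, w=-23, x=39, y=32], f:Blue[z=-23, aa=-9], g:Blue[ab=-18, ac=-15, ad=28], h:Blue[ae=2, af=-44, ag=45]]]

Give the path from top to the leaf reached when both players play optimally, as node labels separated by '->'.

a (Blue): min(15, -36, -31) = -36
b (Blue): min(0, 34, 46) = 0
c (Blue): min(19, -9) = -9
d (Blue): min(19, -41) = -41
North (Red): max(-36, 0, -9, -41) = 0
e (Blue): min(-49, -23, 39, 32) = -49
f (Blue): min(-23, -9) = -23
g (Blue): min(-18, -15, 28) = -18
h (Blue): min(2, -44, 45) = -44
South (Red): max(-49, -23, -18, -44) = -18
top (Blue): min(0, -18) = -18
At top, Blue picks South (lowest: -18).
At South, Red picks g (highest: -18).
At g, Blue picks ab (lowest: -18).
Terminal value -18.

top -> South -> g -> ab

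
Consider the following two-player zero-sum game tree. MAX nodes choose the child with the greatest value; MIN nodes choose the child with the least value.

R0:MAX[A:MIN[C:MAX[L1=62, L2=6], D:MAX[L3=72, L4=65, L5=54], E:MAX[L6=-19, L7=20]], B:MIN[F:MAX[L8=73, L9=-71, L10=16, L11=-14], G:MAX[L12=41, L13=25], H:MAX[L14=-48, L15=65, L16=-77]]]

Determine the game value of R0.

41

C (MAX): max(62, 6) = 62
D (MAX): max(72, 65, 54) = 72
E (MAX): max(-19, 20) = 20
A (MIN): min(62, 72, 20) = 20
F (MAX): max(73, -71, 16, -14) = 73
G (MAX): max(41, 25) = 41
H (MAX): max(-48, 65, -77) = 65
B (MIN): min(73, 41, 65) = 41
R0 (MAX): max(20, 41) = 41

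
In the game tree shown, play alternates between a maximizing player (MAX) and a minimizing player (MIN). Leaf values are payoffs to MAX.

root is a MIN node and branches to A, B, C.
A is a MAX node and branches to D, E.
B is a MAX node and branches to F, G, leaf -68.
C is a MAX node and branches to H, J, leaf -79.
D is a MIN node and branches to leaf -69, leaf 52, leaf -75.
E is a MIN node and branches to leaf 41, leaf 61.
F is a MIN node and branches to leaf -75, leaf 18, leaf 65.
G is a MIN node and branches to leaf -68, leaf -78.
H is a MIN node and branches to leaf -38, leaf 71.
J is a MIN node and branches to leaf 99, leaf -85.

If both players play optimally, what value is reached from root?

D (MIN): min(-69, 52, -75) = -75
E (MIN): min(41, 61) = 41
A (MAX): max(-75, 41) = 41
F (MIN): min(-75, 18, 65) = -75
G (MIN): min(-68, -78) = -78
B (MAX): max(-75, -78, -68) = -68
H (MIN): min(-38, 71) = -38
J (MIN): min(99, -85) = -85
C (MAX): max(-38, -85, -79) = -38
root (MIN): min(41, -68, -38) = -68

-68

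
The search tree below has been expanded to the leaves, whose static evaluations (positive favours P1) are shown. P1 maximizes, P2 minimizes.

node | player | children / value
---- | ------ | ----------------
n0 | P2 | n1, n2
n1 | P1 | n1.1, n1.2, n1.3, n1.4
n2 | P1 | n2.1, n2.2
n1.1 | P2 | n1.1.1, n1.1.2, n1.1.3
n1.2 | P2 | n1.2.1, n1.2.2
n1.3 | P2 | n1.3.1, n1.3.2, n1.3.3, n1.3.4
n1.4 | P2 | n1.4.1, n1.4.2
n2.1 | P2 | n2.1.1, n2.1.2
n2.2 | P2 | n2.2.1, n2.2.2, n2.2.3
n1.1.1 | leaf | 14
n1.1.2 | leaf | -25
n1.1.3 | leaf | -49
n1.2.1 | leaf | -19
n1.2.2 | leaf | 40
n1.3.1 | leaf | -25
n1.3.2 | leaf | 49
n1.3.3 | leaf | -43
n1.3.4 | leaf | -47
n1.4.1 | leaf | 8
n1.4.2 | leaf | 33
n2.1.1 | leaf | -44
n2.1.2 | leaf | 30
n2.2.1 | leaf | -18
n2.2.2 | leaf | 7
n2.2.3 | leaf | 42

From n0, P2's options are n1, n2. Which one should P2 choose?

n2

n1.1 (P2): min(14, -25, -49) = -49
n1.2 (P2): min(-19, 40) = -19
n1.3 (P2): min(-25, 49, -43, -47) = -47
n1.4 (P2): min(8, 33) = 8
n1 (P1): max(-49, -19, -47, 8) = 8
n2.1 (P2): min(-44, 30) = -44
n2.2 (P2): min(-18, 7, 42) = -18
n2 (P1): max(-44, -18) = -18
n0 (P2): min(8, -18) = -18
P2 at n0 wants the lowest of {n1=8, n2=-18}, so chooses n2.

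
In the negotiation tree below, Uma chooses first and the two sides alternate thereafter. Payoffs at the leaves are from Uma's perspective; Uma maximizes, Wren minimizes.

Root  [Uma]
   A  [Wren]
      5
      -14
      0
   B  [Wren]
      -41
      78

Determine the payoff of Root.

-14

A (Wren): min(5, -14, 0) = -14
B (Wren): min(-41, 78) = -41
Root (Uma): max(-14, -41) = -14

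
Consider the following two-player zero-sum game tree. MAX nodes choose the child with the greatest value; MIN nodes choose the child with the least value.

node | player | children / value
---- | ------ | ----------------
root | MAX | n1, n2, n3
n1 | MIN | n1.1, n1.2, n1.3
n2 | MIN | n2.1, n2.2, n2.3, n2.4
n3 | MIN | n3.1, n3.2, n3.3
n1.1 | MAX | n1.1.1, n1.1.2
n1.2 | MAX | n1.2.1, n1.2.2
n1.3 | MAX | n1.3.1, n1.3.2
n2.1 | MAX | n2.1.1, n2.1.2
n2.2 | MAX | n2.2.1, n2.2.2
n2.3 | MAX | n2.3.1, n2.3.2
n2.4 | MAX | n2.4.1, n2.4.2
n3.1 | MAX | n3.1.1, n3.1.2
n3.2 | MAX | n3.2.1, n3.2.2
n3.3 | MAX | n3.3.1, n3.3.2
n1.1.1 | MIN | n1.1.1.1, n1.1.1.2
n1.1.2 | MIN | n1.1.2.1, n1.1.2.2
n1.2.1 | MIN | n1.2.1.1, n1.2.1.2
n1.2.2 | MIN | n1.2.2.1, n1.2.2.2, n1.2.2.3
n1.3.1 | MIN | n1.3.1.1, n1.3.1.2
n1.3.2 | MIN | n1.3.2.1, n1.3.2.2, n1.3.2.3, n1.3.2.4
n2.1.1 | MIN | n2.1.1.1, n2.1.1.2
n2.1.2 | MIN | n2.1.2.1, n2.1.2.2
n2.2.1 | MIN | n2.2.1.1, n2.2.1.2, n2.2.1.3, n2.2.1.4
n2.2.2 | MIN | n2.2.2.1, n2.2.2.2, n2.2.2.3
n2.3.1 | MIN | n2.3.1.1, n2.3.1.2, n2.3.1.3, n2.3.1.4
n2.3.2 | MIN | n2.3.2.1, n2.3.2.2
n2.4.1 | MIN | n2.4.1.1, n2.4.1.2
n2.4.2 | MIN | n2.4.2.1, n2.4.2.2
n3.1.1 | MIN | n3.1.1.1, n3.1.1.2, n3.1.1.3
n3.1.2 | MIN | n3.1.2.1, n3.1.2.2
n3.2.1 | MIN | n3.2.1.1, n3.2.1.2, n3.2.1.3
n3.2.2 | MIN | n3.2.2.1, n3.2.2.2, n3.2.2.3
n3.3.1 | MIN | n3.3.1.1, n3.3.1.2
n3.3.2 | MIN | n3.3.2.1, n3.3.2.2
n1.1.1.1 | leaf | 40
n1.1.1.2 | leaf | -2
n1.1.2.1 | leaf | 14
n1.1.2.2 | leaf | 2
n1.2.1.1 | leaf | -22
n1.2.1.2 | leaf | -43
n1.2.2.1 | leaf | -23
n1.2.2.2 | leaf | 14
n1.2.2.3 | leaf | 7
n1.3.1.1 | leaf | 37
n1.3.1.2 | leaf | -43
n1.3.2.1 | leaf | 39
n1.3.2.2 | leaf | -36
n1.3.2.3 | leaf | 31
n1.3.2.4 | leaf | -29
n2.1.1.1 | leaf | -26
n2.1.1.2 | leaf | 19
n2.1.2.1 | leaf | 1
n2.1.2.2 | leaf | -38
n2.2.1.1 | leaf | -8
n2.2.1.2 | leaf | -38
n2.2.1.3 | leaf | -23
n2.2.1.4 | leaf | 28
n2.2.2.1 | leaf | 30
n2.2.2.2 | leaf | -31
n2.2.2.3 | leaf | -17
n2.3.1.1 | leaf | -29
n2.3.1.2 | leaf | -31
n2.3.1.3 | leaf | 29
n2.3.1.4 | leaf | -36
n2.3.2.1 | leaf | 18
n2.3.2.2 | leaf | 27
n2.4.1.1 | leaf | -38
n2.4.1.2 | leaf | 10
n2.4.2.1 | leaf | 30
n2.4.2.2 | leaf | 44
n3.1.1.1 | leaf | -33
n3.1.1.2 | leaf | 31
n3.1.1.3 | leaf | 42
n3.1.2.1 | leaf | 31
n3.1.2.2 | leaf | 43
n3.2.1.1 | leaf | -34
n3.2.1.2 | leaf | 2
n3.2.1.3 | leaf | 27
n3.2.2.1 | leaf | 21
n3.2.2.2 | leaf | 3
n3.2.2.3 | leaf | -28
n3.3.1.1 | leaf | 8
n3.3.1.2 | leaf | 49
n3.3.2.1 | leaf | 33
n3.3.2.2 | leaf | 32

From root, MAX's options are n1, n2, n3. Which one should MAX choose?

n3

n1.1.1 (MIN): min(40, -2) = -2
n1.1.2 (MIN): min(14, 2) = 2
n1.1 (MAX): max(-2, 2) = 2
n1.2.1 (MIN): min(-22, -43) = -43
n1.2.2 (MIN): min(-23, 14, 7) = -23
n1.2 (MAX): max(-43, -23) = -23
n1.3.1 (MIN): min(37, -43) = -43
n1.3.2 (MIN): min(39, -36, 31, -29) = -36
n1.3 (MAX): max(-43, -36) = -36
n1 (MIN): min(2, -23, -36) = -36
n2.1.1 (MIN): min(-26, 19) = -26
n2.1.2 (MIN): min(1, -38) = -38
n2.1 (MAX): max(-26, -38) = -26
n2.2.1 (MIN): min(-8, -38, -23, 28) = -38
n2.2.2 (MIN): min(30, -31, -17) = -31
n2.2 (MAX): max(-38, -31) = -31
n2.3.1 (MIN): min(-29, -31, 29, -36) = -36
n2.3.2 (MIN): min(18, 27) = 18
n2.3 (MAX): max(-36, 18) = 18
n2.4.1 (MIN): min(-38, 10) = -38
n2.4.2 (MIN): min(30, 44) = 30
n2.4 (MAX): max(-38, 30) = 30
n2 (MIN): min(-26, -31, 18, 30) = -31
n3.1.1 (MIN): min(-33, 31, 42) = -33
n3.1.2 (MIN): min(31, 43) = 31
n3.1 (MAX): max(-33, 31) = 31
n3.2.1 (MIN): min(-34, 2, 27) = -34
n3.2.2 (MIN): min(21, 3, -28) = -28
n3.2 (MAX): max(-34, -28) = -28
n3.3.1 (MIN): min(8, 49) = 8
n3.3.2 (MIN): min(33, 32) = 32
n3.3 (MAX): max(8, 32) = 32
n3 (MIN): min(31, -28, 32) = -28
root (MAX): max(-36, -31, -28) = -28
MAX at root wants the highest of {n1=-36, n2=-31, n3=-28}, so chooses n3.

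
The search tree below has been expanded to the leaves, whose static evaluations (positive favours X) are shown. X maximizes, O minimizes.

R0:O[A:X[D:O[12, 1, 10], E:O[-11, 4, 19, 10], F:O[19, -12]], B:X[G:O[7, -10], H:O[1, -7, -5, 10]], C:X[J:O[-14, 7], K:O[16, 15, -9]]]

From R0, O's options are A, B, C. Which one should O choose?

D (O): min(12, 1, 10) = 1
E (O): min(-11, 4, 19, 10) = -11
F (O): min(19, -12) = -12
A (X): max(1, -11, -12) = 1
G (O): min(7, -10) = -10
H (O): min(1, -7, -5, 10) = -7
B (X): max(-10, -7) = -7
J (O): min(-14, 7) = -14
K (O): min(16, 15, -9) = -9
C (X): max(-14, -9) = -9
R0 (O): min(1, -7, -9) = -9
O at R0 wants the lowest of {A=1, B=-7, C=-9}, so chooses C.

C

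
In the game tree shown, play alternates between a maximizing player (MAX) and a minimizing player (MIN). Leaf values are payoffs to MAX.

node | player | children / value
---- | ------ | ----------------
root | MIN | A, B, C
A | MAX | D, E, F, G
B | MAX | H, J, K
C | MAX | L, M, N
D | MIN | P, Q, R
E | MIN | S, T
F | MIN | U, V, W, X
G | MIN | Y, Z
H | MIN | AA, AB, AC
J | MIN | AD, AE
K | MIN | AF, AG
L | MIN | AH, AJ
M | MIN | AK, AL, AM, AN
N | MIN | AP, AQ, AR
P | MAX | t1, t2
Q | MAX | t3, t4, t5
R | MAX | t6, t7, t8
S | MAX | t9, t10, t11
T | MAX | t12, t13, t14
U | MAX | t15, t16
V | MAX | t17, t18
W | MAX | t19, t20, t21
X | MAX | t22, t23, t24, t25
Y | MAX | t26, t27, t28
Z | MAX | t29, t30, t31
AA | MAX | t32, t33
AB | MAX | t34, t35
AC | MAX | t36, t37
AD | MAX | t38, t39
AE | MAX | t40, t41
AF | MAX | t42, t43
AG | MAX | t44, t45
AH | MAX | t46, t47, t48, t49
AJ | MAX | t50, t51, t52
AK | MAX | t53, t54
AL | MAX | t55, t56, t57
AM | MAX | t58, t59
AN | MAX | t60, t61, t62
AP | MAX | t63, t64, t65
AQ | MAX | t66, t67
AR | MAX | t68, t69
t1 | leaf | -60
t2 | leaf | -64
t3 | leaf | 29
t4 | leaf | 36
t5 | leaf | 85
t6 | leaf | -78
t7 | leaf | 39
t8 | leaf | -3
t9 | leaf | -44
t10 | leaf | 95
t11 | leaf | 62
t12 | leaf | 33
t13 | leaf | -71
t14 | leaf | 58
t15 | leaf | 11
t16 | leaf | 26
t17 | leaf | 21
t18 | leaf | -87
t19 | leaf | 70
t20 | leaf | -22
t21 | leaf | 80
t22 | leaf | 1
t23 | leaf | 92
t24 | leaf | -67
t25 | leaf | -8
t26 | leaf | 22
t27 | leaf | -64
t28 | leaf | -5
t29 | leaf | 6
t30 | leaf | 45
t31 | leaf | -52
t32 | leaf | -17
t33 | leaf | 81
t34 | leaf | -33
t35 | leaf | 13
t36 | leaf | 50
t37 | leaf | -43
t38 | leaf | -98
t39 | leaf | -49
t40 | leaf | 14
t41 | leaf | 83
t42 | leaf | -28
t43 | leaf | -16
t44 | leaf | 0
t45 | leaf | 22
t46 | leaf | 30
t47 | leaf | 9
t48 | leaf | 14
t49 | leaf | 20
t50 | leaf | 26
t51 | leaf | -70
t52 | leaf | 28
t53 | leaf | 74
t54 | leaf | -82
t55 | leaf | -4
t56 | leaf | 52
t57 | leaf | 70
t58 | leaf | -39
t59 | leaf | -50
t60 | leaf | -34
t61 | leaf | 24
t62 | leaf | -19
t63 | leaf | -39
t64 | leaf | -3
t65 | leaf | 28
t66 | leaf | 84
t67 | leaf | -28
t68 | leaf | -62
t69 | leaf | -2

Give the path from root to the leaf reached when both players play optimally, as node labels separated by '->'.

P (MAX): max(-60, -64) = -60
Q (MAX): max(29, 36, 85) = 85
R (MAX): max(-78, 39, -3) = 39
D (MIN): min(-60, 85, 39) = -60
S (MAX): max(-44, 95, 62) = 95
T (MAX): max(33, -71, 58) = 58
E (MIN): min(95, 58) = 58
U (MAX): max(11, 26) = 26
V (MAX): max(21, -87) = 21
W (MAX): max(70, -22, 80) = 80
X (MAX): max(1, 92, -67, -8) = 92
F (MIN): min(26, 21, 80, 92) = 21
Y (MAX): max(22, -64, -5) = 22
Z (MAX): max(6, 45, -52) = 45
G (MIN): min(22, 45) = 22
A (MAX): max(-60, 58, 21, 22) = 58
AA (MAX): max(-17, 81) = 81
AB (MAX): max(-33, 13) = 13
AC (MAX): max(50, -43) = 50
H (MIN): min(81, 13, 50) = 13
AD (MAX): max(-98, -49) = -49
AE (MAX): max(14, 83) = 83
J (MIN): min(-49, 83) = -49
AF (MAX): max(-28, -16) = -16
AG (MAX): max(0, 22) = 22
K (MIN): min(-16, 22) = -16
B (MAX): max(13, -49, -16) = 13
AH (MAX): max(30, 9, 14, 20) = 30
AJ (MAX): max(26, -70, 28) = 28
L (MIN): min(30, 28) = 28
AK (MAX): max(74, -82) = 74
AL (MAX): max(-4, 52, 70) = 70
AM (MAX): max(-39, -50) = -39
AN (MAX): max(-34, 24, -19) = 24
M (MIN): min(74, 70, -39, 24) = -39
AP (MAX): max(-39, -3, 28) = 28
AQ (MAX): max(84, -28) = 84
AR (MAX): max(-62, -2) = -2
N (MIN): min(28, 84, -2) = -2
C (MAX): max(28, -39, -2) = 28
root (MIN): min(58, 13, 28) = 13
At root, MIN picks B (lowest: 13).
At B, MAX picks H (highest: 13).
At H, MIN picks AB (lowest: 13).
At AB, MAX picks t35 (highest: 13).
Terminal value 13.

root -> B -> H -> AB -> t35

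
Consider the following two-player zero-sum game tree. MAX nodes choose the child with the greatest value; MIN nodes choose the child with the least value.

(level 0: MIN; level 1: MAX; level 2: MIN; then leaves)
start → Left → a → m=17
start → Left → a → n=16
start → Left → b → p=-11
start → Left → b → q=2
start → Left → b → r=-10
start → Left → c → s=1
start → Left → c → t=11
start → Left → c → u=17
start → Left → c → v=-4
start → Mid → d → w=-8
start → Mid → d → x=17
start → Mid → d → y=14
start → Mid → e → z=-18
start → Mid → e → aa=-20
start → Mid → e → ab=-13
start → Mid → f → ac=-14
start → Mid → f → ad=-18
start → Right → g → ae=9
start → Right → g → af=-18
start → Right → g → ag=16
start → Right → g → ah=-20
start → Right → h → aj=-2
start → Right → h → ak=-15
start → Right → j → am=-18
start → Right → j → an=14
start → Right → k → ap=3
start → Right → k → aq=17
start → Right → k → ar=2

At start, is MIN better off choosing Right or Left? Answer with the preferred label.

g (MIN): min(9, -18, 16, -20) = -20
h (MIN): min(-2, -15) = -15
j (MIN): min(-18, 14) = -18
k (MIN): min(3, 17, 2) = 2
Right (MAX): max(-20, -15, -18, 2) = 2
a (MIN): min(17, 16) = 16
b (MIN): min(-11, 2, -10) = -11
c (MIN): min(1, 11, 17, -4) = -4
Left (MAX): max(16, -11, -4) = 16
MIN prefers the lower value; Right=2, Left=16. Right is better since 2 < 16.

Right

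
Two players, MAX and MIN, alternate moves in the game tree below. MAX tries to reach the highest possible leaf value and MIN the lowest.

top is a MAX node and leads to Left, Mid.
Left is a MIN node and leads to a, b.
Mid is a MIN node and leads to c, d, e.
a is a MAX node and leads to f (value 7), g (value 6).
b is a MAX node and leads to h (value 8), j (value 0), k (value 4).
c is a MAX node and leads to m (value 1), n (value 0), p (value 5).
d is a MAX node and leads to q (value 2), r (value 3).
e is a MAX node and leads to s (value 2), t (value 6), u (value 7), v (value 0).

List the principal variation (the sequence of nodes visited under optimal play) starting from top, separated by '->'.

a (MAX): max(7, 6) = 7
b (MAX): max(8, 0, 4) = 8
Left (MIN): min(7, 8) = 7
c (MAX): max(1, 0, 5) = 5
d (MAX): max(2, 3) = 3
e (MAX): max(2, 6, 7, 0) = 7
Mid (MIN): min(5, 3, 7) = 3
top (MAX): max(7, 3) = 7
At top, MAX picks Left (highest: 7).
At Left, MIN picks a (lowest: 7).
At a, MAX picks f (highest: 7).
Terminal value 7.

top -> Left -> a -> f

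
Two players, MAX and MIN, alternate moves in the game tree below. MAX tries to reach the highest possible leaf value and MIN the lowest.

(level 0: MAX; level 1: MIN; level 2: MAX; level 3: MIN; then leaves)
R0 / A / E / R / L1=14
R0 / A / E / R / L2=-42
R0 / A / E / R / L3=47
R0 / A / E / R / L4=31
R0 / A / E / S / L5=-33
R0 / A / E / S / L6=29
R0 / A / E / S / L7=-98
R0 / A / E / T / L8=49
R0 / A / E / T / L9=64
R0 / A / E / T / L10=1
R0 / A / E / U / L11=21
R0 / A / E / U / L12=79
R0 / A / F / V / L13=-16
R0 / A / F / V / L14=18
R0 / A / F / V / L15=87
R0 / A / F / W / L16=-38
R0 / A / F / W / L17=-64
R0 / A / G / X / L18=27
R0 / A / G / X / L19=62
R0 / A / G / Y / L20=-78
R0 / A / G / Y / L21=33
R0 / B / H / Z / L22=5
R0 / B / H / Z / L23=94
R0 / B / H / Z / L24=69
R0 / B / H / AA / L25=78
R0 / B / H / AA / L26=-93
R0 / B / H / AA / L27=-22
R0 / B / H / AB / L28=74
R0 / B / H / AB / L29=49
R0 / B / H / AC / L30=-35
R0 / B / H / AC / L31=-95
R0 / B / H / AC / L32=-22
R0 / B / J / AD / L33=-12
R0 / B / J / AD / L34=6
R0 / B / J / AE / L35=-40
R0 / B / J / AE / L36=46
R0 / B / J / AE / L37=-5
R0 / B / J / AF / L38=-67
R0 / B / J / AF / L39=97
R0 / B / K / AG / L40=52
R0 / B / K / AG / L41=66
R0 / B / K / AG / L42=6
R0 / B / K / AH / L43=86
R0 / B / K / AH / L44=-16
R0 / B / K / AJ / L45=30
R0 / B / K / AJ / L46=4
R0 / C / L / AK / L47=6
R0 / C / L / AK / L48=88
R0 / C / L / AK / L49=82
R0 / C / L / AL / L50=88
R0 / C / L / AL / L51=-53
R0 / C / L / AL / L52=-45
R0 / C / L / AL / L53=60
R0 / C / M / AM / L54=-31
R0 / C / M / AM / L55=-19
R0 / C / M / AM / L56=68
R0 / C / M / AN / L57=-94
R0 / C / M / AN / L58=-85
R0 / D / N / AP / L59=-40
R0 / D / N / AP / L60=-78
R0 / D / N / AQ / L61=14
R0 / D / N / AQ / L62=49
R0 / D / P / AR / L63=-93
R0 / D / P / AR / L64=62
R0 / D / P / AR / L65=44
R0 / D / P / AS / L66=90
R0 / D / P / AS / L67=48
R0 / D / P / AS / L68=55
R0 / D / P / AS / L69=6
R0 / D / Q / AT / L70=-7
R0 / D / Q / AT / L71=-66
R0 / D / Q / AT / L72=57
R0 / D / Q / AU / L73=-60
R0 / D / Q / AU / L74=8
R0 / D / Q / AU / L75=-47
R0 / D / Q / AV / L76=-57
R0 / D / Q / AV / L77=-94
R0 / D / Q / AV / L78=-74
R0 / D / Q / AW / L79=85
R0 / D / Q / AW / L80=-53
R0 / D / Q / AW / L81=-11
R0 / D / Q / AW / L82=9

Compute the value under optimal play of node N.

AP (MIN): min(-40, -78) = -78
AQ (MIN): min(14, 49) = 14
N (MAX): max(-78, 14) = 14

14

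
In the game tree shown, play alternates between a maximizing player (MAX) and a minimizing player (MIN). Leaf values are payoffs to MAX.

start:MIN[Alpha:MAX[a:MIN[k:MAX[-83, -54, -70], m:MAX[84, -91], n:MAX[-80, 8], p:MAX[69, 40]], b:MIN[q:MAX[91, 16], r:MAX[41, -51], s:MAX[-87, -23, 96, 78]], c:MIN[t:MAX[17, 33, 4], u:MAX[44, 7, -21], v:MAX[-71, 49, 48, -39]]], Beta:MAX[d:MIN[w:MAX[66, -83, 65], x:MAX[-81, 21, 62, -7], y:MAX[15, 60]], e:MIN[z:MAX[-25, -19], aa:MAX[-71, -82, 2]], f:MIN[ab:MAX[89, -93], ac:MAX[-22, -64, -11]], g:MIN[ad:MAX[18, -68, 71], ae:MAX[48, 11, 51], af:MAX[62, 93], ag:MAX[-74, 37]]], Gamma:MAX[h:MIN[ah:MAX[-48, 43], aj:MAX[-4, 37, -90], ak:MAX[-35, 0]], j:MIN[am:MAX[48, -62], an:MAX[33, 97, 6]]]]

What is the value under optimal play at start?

41

k (MAX): max(-83, -54, -70) = -54
m (MAX): max(84, -91) = 84
n (MAX): max(-80, 8) = 8
p (MAX): max(69, 40) = 69
a (MIN): min(-54, 84, 8, 69) = -54
q (MAX): max(91, 16) = 91
r (MAX): max(41, -51) = 41
s (MAX): max(-87, -23, 96, 78) = 96
b (MIN): min(91, 41, 96) = 41
t (MAX): max(17, 33, 4) = 33
u (MAX): max(44, 7, -21) = 44
v (MAX): max(-71, 49, 48, -39) = 49
c (MIN): min(33, 44, 49) = 33
Alpha (MAX): max(-54, 41, 33) = 41
w (MAX): max(66, -83, 65) = 66
x (MAX): max(-81, 21, 62, -7) = 62
y (MAX): max(15, 60) = 60
d (MIN): min(66, 62, 60) = 60
z (MAX): max(-25, -19) = -19
aa (MAX): max(-71, -82, 2) = 2
e (MIN): min(-19, 2) = -19
ab (MAX): max(89, -93) = 89
ac (MAX): max(-22, -64, -11) = -11
f (MIN): min(89, -11) = -11
ad (MAX): max(18, -68, 71) = 71
ae (MAX): max(48, 11, 51) = 51
af (MAX): max(62, 93) = 93
ag (MAX): max(-74, 37) = 37
g (MIN): min(71, 51, 93, 37) = 37
Beta (MAX): max(60, -19, -11, 37) = 60
ah (MAX): max(-48, 43) = 43
aj (MAX): max(-4, 37, -90) = 37
ak (MAX): max(-35, 0) = 0
h (MIN): min(43, 37, 0) = 0
am (MAX): max(48, -62) = 48
an (MAX): max(33, 97, 6) = 97
j (MIN): min(48, 97) = 48
Gamma (MAX): max(0, 48) = 48
start (MIN): min(41, 60, 48) = 41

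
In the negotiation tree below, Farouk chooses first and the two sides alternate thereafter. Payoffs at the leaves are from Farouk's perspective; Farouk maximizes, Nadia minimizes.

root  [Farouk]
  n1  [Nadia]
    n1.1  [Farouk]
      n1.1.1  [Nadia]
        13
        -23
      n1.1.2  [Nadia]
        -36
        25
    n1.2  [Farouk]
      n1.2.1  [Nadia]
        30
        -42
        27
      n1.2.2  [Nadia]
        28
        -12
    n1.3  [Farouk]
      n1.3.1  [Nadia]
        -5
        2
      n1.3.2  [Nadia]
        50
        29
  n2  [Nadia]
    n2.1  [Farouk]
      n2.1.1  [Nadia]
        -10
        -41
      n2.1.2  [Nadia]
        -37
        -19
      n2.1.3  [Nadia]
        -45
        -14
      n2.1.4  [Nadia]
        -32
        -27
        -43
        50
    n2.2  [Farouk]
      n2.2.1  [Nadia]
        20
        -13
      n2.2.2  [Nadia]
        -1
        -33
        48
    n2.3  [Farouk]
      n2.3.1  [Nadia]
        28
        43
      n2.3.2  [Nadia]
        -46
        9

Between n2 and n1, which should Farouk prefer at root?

n2.1.1 (Nadia): min(-10, -41) = -41
n2.1.2 (Nadia): min(-37, -19) = -37
n2.1.3 (Nadia): min(-45, -14) = -45
n2.1.4 (Nadia): min(-32, -27, -43, 50) = -43
n2.1 (Farouk): max(-41, -37, -45, -43) = -37
n2.2.1 (Nadia): min(20, -13) = -13
n2.2.2 (Nadia): min(-1, -33, 48) = -33
n2.2 (Farouk): max(-13, -33) = -13
n2.3.1 (Nadia): min(28, 43) = 28
n2.3.2 (Nadia): min(-46, 9) = -46
n2.3 (Farouk): max(28, -46) = 28
n2 (Nadia): min(-37, -13, 28) = -37
n1.1.1 (Nadia): min(13, -23) = -23
n1.1.2 (Nadia): min(-36, 25) = -36
n1.1 (Farouk): max(-23, -36) = -23
n1.2.1 (Nadia): min(30, -42, 27) = -42
n1.2.2 (Nadia): min(28, -12) = -12
n1.2 (Farouk): max(-42, -12) = -12
n1.3.1 (Nadia): min(-5, 2) = -5
n1.3.2 (Nadia): min(50, 29) = 29
n1.3 (Farouk): max(-5, 29) = 29
n1 (Nadia): min(-23, -12, 29) = -23
Farouk prefers the higher value; n2=-37, n1=-23. n1 is better since -23 > -37.

n1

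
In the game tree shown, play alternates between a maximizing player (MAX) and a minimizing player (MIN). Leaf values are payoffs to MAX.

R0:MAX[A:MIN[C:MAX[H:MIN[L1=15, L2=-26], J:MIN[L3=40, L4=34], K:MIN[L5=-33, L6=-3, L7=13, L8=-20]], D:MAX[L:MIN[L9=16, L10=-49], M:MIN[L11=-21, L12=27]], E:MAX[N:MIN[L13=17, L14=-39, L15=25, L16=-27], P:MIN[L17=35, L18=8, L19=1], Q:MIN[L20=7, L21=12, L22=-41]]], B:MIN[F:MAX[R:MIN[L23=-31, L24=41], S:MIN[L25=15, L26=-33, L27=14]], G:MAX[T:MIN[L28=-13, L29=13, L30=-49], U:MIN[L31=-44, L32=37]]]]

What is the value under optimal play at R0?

-21

H (MIN): min(15, -26) = -26
J (MIN): min(40, 34) = 34
K (MIN): min(-33, -3, 13, -20) = -33
C (MAX): max(-26, 34, -33) = 34
L (MIN): min(16, -49) = -49
M (MIN): min(-21, 27) = -21
D (MAX): max(-49, -21) = -21
N (MIN): min(17, -39, 25, -27) = -39
P (MIN): min(35, 8, 1) = 1
Q (MIN): min(7, 12, -41) = -41
E (MAX): max(-39, 1, -41) = 1
A (MIN): min(34, -21, 1) = -21
R (MIN): min(-31, 41) = -31
S (MIN): min(15, -33, 14) = -33
F (MAX): max(-31, -33) = -31
T (MIN): min(-13, 13, -49) = -49
U (MIN): min(-44, 37) = -44
G (MAX): max(-49, -44) = -44
B (MIN): min(-31, -44) = -44
R0 (MAX): max(-21, -44) = -21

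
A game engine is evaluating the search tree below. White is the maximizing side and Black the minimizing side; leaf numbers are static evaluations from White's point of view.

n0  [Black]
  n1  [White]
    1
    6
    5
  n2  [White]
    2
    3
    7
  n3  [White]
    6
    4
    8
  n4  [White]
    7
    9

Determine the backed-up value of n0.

n1 (White): max(1, 6, 5) = 6
n2 (White): max(2, 3, 7) = 7
n3 (White): max(6, 4, 8) = 8
n4 (White): max(7, 9) = 9
n0 (Black): min(6, 7, 8, 9) = 6

6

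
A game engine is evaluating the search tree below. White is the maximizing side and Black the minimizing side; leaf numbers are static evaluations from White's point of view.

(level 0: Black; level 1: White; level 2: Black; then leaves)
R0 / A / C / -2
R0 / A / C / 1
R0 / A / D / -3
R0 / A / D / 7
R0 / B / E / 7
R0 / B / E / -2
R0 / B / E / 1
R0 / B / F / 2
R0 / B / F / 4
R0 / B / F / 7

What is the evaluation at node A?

C (Black): min(-2, 1) = -2
D (Black): min(-3, 7) = -3
A (White): max(-2, -3) = -2

-2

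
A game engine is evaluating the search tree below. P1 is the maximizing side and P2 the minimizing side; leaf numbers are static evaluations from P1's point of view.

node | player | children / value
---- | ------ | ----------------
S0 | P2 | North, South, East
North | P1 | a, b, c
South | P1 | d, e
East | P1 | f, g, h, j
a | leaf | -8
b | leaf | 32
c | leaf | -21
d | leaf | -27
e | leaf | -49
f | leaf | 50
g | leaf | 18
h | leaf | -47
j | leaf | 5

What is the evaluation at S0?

-27

North (P1): max(-8, 32, -21) = 32
South (P1): max(-27, -49) = -27
East (P1): max(50, 18, -47, 5) = 50
S0 (P2): min(32, -27, 50) = -27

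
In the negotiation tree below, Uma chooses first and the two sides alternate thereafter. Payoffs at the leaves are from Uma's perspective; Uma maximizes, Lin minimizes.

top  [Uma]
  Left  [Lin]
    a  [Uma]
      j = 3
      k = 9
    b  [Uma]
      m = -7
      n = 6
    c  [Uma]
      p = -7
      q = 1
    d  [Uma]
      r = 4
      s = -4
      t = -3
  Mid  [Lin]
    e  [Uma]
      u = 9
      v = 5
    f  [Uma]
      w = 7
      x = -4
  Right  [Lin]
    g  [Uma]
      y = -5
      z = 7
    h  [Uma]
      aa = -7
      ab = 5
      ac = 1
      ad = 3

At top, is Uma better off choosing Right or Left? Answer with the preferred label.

g (Uma): max(-5, 7) = 7
h (Uma): max(-7, 5, 1, 3) = 5
Right (Lin): min(7, 5) = 5
a (Uma): max(3, 9) = 9
b (Uma): max(-7, 6) = 6
c (Uma): max(-7, 1) = 1
d (Uma): max(4, -4, -3) = 4
Left (Lin): min(9, 6, 1, 4) = 1
Uma prefers the higher value; Right=5, Left=1. Right is better since 5 > 1.

Right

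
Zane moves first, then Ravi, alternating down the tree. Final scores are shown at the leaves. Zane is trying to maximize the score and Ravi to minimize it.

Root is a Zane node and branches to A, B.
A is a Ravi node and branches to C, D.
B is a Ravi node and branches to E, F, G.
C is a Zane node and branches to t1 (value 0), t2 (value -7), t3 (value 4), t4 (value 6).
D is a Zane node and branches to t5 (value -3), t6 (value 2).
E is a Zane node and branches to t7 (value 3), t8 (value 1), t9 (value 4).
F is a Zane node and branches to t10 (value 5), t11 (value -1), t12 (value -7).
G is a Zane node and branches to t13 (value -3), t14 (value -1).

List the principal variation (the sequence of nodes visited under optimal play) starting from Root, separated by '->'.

C (Zane): max(0, -7, 4, 6) = 6
D (Zane): max(-3, 2) = 2
A (Ravi): min(6, 2) = 2
E (Zane): max(3, 1, 4) = 4
F (Zane): max(5, -1, -7) = 5
G (Zane): max(-3, -1) = -1
B (Ravi): min(4, 5, -1) = -1
Root (Zane): max(2, -1) = 2
At Root, Zane picks A (highest: 2).
At A, Ravi picks D (lowest: 2).
At D, Zane picks t6 (highest: 2).
Terminal value 2.

Root -> A -> D -> t6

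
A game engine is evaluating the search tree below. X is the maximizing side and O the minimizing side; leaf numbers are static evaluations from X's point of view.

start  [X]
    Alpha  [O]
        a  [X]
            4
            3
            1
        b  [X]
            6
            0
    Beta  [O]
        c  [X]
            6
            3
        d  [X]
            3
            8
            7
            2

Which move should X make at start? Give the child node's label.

a (X): max(4, 3, 1) = 4
b (X): max(6, 0) = 6
Alpha (O): min(4, 6) = 4
c (X): max(6, 3) = 6
d (X): max(3, 8, 7, 2) = 8
Beta (O): min(6, 8) = 6
start (X): max(4, 6) = 6
X at start wants the highest of {Alpha=4, Beta=6}, so chooses Beta.

Beta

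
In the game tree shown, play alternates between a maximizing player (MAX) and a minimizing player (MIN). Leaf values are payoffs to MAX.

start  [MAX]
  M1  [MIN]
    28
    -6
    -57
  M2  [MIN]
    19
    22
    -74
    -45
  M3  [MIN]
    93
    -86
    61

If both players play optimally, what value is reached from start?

-57

M1 (MIN): min(28, -6, -57) = -57
M2 (MIN): min(19, 22, -74, -45) = -74
M3 (MIN): min(93, -86, 61) = -86
start (MAX): max(-57, -74, -86) = -57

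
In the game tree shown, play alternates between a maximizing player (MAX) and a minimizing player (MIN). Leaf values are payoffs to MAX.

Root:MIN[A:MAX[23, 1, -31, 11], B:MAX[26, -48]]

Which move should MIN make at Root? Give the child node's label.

A

A (MAX): max(23, 1, -31, 11) = 23
B (MAX): max(26, -48) = 26
Root (MIN): min(23, 26) = 23
MIN at Root wants the lowest of {A=23, B=26}, so chooses A.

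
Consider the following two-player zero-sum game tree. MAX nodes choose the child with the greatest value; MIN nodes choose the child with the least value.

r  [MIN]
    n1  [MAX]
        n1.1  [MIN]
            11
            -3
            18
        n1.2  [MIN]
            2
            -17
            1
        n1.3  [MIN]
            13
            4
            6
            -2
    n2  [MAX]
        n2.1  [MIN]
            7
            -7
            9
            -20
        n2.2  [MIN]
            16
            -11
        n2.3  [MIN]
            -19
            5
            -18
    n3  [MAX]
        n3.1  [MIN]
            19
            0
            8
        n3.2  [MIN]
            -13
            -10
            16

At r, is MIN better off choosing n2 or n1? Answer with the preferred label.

n2

n2.1 (MIN): min(7, -7, 9, -20) = -20
n2.2 (MIN): min(16, -11) = -11
n2.3 (MIN): min(-19, 5, -18) = -19
n2 (MAX): max(-20, -11, -19) = -11
n1.1 (MIN): min(11, -3, 18) = -3
n1.2 (MIN): min(2, -17, 1) = -17
n1.3 (MIN): min(13, 4, 6, -2) = -2
n1 (MAX): max(-3, -17, -2) = -2
MIN prefers the lower value; n2=-11, n1=-2. n2 is better since -11 < -2.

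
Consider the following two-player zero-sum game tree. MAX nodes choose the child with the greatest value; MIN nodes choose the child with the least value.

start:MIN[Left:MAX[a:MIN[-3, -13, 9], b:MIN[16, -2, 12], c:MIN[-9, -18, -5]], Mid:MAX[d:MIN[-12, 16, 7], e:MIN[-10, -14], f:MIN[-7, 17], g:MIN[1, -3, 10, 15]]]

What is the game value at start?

-3

a (MIN): min(-3, -13, 9) = -13
b (MIN): min(16, -2, 12) = -2
c (MIN): min(-9, -18, -5) = -18
Left (MAX): max(-13, -2, -18) = -2
d (MIN): min(-12, 16, 7) = -12
e (MIN): min(-10, -14) = -14
f (MIN): min(-7, 17) = -7
g (MIN): min(1, -3, 10, 15) = -3
Mid (MAX): max(-12, -14, -7, -3) = -3
start (MIN): min(-2, -3) = -3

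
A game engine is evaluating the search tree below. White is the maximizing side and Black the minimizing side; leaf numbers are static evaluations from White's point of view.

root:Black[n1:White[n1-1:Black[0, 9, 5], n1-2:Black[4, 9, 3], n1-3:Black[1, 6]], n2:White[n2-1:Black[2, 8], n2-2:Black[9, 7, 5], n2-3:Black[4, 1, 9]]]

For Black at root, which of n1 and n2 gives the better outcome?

n1

n1-1 (Black): min(0, 9, 5) = 0
n1-2 (Black): min(4, 9, 3) = 3
n1-3 (Black): min(1, 6) = 1
n1 (White): max(0, 3, 1) = 3
n2-1 (Black): min(2, 8) = 2
n2-2 (Black): min(9, 7, 5) = 5
n2-3 (Black): min(4, 1, 9) = 1
n2 (White): max(2, 5, 1) = 5
Black prefers the lower value; n1=3, n2=5. n1 is better since 3 < 5.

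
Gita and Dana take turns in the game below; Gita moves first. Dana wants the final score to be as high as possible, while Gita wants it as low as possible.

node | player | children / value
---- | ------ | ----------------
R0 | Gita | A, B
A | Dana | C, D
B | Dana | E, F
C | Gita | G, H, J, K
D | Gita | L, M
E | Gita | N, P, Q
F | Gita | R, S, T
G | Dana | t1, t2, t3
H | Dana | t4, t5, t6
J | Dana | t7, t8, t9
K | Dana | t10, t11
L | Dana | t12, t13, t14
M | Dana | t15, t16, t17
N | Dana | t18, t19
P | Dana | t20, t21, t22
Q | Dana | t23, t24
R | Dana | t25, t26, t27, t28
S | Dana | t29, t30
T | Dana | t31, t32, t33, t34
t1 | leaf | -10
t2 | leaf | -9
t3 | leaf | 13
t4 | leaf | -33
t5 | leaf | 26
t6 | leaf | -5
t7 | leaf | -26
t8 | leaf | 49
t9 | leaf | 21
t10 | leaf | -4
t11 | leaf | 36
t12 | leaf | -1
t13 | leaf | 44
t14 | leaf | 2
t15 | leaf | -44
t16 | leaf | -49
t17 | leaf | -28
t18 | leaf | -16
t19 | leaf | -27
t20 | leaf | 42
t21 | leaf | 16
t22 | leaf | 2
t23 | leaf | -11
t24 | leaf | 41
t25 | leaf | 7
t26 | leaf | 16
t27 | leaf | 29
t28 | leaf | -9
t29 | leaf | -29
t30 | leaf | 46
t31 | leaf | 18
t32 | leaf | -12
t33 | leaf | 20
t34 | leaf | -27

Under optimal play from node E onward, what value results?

N (Dana): max(-16, -27) = -16
P (Dana): max(42, 16, 2) = 42
Q (Dana): max(-11, 41) = 41
E (Gita): min(-16, 42, 41) = -16

-16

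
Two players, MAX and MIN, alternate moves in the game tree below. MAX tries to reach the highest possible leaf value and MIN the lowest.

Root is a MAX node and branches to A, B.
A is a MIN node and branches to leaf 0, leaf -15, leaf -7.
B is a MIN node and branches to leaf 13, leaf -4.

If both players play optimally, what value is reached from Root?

-4

A (MIN): min(0, -15, -7) = -15
B (MIN): min(13, -4) = -4
Root (MAX): max(-15, -4) = -4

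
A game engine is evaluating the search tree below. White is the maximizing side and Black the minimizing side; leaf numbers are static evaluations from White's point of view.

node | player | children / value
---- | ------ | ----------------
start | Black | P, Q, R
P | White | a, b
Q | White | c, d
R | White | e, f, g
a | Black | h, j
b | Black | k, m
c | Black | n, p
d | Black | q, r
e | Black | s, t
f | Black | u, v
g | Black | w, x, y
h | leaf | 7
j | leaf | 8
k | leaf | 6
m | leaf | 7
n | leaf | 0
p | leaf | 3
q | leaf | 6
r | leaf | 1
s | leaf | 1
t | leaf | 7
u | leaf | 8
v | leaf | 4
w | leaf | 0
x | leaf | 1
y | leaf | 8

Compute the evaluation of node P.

7

a (Black): min(7, 8) = 7
b (Black): min(6, 7) = 6
P (White): max(7, 6) = 7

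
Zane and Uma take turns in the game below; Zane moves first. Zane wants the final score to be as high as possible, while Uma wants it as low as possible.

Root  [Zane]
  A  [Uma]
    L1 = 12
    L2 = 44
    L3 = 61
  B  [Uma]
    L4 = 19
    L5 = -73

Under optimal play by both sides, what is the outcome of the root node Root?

12

A (Uma): min(12, 44, 61) = 12
B (Uma): min(19, -73) = -73
Root (Zane): max(12, -73) = 12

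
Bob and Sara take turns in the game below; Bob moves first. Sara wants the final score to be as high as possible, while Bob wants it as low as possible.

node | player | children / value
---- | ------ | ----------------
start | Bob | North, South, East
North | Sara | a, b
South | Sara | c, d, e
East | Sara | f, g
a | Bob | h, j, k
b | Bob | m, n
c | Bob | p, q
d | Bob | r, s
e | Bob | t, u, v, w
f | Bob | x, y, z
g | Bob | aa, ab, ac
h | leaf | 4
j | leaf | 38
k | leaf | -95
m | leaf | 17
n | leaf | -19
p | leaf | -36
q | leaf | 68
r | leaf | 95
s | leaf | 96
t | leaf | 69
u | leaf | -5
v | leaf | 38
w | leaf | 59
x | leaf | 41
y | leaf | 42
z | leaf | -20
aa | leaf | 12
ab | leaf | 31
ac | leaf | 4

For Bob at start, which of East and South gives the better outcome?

f (Bob): min(41, 42, -20) = -20
g (Bob): min(12, 31, 4) = 4
East (Sara): max(-20, 4) = 4
c (Bob): min(-36, 68) = -36
d (Bob): min(95, 96) = 95
e (Bob): min(69, -5, 38, 59) = -5
South (Sara): max(-36, 95, -5) = 95
Bob prefers the lower value; East=4, South=95. East is better since 4 < 95.

East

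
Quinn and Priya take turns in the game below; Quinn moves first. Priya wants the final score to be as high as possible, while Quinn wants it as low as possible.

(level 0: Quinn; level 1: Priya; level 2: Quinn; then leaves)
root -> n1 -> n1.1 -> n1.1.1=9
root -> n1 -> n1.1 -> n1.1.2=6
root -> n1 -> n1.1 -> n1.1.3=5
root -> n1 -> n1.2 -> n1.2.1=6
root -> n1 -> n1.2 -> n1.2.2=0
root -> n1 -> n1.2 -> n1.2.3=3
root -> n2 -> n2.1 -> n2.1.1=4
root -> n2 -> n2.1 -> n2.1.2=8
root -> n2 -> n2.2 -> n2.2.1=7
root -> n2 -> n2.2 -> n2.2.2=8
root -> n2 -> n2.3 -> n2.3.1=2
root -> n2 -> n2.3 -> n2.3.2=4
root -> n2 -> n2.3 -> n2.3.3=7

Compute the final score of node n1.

n1.1 (Quinn): min(9, 6, 5) = 5
n1.2 (Quinn): min(6, 0, 3) = 0
n1 (Priya): max(5, 0) = 5

5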